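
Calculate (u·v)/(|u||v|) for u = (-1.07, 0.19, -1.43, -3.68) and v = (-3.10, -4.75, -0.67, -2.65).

With u = (-1.07, 0.19, -1.43, -3.68), v = (-3.10, -4.75, -0.67, -2.65):
u·v = (-1.07)·(-3.1) + 0.19·(-4.75) + (-1.43)·(-0.67) + (-3.68)·(-2.65) = 3.317 + (-0.9025) + 0.9581 + 9.752 = 13.1246.
|u| = √((-1.07)² + 0.19² + (-1.43)² + (-3.68)²) = √(1.1449 + 0.0361 + 2.0449 + 13.5424) = √16.7683, |v| = √((-3.1)² + (-4.75)² + (-0.67)² + (-2.65)²) = √(9.61 + 22.5625 + 0.4489 + 7.0225) = √39.6439.
cos θ = (u·v)/(|u||v|) = 13.1246/(√16.7683·√39.6439) ≈ 0.509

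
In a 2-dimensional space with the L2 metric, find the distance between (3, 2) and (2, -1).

(Σ|x_i - y_i|^2)^(1/2) = (|3 - 2|^2 + |2 - (-1)|^2)^(1/2)
= (1^2 + 3^2)^(1/2) = (1 + 9)^(1/2) = (10)^(1/2) ≈ 3.1623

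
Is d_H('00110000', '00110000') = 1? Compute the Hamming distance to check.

Differing positions: none. Hamming distance = 0, so the claim that d_H = 1 is false.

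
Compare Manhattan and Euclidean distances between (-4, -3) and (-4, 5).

L1 = |-4 - (-4)| + |-3 - 5| = 0 + 8 = 8
L2 = √(0² + 8²) = √64 = 8
L1 ≥ L2 always (equality iff movement is along one axis); L1 = L2 here (movement is along a single axis).
Ratio L1/L2 = 8/8 = 1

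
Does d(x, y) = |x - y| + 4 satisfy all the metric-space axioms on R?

No. d fails identity of indiscernibles (specifically d(x,x) = 0): d(7, 7) = |7 - 7| + 4 = 0 + 4 = 4 ≠ 0.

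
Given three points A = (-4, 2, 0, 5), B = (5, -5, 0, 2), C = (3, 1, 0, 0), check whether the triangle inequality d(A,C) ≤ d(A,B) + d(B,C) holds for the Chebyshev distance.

d(A,B) = max(9, 7, 0, 3) = 9, d(B,C) = max(2, 6, 0, 2) = 6, d(A,C) = max(7, 1, 0, 5) = 7.
d(A,C) = 7 ≤ 9 + 6 = 15. Triangle inequality is satisfied.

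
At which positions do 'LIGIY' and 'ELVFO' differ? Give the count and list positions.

Differing positions: 1, 2, 3, 4, 5. Hamming distance = 5.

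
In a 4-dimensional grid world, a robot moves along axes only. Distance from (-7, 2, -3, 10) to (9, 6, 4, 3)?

Σ|x_i - y_i| = |-7 - 9| + |2 - 6| + |-3 - 4| + |10 - 3| = 16 + 4 + 7 + 7 = 34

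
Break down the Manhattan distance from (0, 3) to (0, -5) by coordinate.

Σ|x_i - y_i| = |0 - 0| + |3 - (-5)| = 0 + 8 = 8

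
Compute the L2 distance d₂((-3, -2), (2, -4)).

√(Σ(x_i - y_i)²) = √((-3 - 2)² + (-2 - (-4))²)
= √((-5)² + 2²) = √(25 + 4) = √29 ≈ 5.3852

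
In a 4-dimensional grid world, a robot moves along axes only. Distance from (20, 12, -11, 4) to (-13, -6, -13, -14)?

Σ|x_i - y_i| = |20 - (-13)| + |12 - (-6)| + |-11 - (-13)| + |4 - (-14)| = 33 + 18 + 2 + 18 = 71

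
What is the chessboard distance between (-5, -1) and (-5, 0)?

max(|x_i - y_i|) = max(|-5 - (-5)|, |-1 - 0|) = max(0, 1) = 1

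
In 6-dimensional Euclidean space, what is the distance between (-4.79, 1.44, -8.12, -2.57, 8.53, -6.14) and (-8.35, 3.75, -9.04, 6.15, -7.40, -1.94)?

√(Σ(x_i - y_i)²) = √((-4.79 - (-8.35))² + (1.44 - 3.75)² + (-8.12 - (-9.04))² + (-2.57 - 6.15)² + (8.53 - (-7.4))² + (-6.14 - (-1.94))²)
= √(3.56² + (-2.31)² + 0.92² + (-8.72)² + 15.93² + (-4.2)²) = √(12.6736 + 5.3361 + 0.8464 + 76.0384 + 253.7649 + 17.64) = √366.2994 ≈ 19.1389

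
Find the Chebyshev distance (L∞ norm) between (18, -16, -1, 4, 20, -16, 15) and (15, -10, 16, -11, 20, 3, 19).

max(|x_i - y_i|) = max(|18 - 15|, |-16 - (-10)|, |-1 - 16|, |4 - (-11)|, |20 - 20|, |-16 - 3|, |15 - 19|) = max(3, 6, 17, 15, 0, 19, 4) = 19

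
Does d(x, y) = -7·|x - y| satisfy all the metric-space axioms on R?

No. With c = -7 < 0, d fails non-negativity: d(9, 12) = -7·|9 - 12| = -7·3 = -21 < 0.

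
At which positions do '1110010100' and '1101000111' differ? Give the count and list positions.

Differing positions: 3, 4, 6, 9, 10. Hamming distance = 5.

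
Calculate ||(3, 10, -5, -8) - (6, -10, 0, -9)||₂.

√(Σ(x_i - y_i)²) = √((3 - 6)² + (10 - (-10))² + (-5 - 0)² + (-8 - (-9))²)
= √((-3)² + 20² + (-5)² + 1²) = √(9 + 400 + 25 + 1) = √435 ≈ 20.8567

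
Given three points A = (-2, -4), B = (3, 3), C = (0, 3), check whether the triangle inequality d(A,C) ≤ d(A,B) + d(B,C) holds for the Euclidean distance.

d(A,B) = √(5² + 7²) = √74 ≈ 8.6023, d(B,C) = √(3² + 0²) = √9 = 3, d(A,C) = √(2² + 7²) = √53 ≈ 7.2801.
d(A,C) ≈ 7.2801 ≤ 8.6023 + 3 = 11.6023. Triangle inequality is satisfied.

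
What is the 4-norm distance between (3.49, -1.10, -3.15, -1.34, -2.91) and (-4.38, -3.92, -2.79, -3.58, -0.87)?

(Σ|x_i - y_i|^4)^(1/4) = (|3.49 - (-4.38)|^4 + |-1.1 - (-3.92)|^4 + |-3.15 - (-2.79)|^4 + |-1.34 - (-3.58)|^4 + |-2.91 - (-0.87)|^4)^(1/4)
= (7.87^4 + 2.82^4 + 0.36^4 + 2.24^4 + 2.04^4)^(1/4) ≈ (3836.1796 + 63.2407 + 0.0168 + 25.1763 + 17.3189)^(1/4) = (3941.9323)^(1/4) ≈ 7.9237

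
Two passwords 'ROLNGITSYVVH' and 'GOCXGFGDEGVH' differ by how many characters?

Differing positions: 1, 3, 4, 6, 7, 8, 9, 10. Hamming distance = 8.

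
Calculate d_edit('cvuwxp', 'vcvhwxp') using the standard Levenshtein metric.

Let D[i][j] be the edit distance between the first i characters of 'cvuwxp' and the first j characters of 'vcvhwxp', with D[i][0] = i, D[0][j] = j, and D[i][j] = D[i-1][j-1] if the characters match, else 1 + min(D[i-1][j], D[i][j-1], D[i-1][j-1]). Filling the table (rows: prefixes of 'cvuwxp', columns: prefixes of 'vcvhwxp'):
     ε  v  c  v  h  w  x  p
  ε  0  1  2  3  4  5  6  7
  c  1  1  1  2  3  4  5  6
  v  2  1  2  1  2  3  4  5
  u  3  2  2  2  2  3  4  5
  w  4  3  3  3  3  2  3  4
  x  5  4  4  4  4  3  2  3
  p  6  5  5  5  5  4  3  2
The bottom-right entry gives D[6][7] = 2, so no sequence of fewer than 2 edits works. Backtracking through the table gives one optimal edit sequence (2 edits):
  cvuwxp → vcvuwxp (ins v @1)
  vcvuwxp → vcvhwxp (sub u→h @4)
Edit distance = 2.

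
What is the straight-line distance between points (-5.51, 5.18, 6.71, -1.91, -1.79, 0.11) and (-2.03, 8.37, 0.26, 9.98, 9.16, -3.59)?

√(Σ(x_i - y_i)²) = √((-5.51 - (-2.03))² + (5.18 - 8.37)² + (6.71 - 0.26)² + (-1.91 - 9.98)² + (-1.79 - 9.16)² + (0.11 - (-3.59))²)
= √((-3.48)² + (-3.19)² + 6.45² + (-11.89)² + (-10.95)² + 3.7²) = √(12.1104 + 10.1761 + 41.6025 + 141.3721 + 119.9025 + 13.69) = √338.8536 ≈ 18.408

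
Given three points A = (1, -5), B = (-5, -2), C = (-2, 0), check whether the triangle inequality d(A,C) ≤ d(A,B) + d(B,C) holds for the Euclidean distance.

d(A,B) = √(6² + 3²) = √45 ≈ 6.7082, d(B,C) = √(3² + 2²) = √13 ≈ 3.6056, d(A,C) = √(3² + 5²) = √34 ≈ 5.831.
d(A,C) ≈ 5.831 ≤ 6.7082 + 3.6056 = 10.3138. Triangle inequality is satisfied.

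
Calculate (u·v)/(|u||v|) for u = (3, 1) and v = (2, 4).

With u = (3, 1), v = (2, 4):
u·v = 3·2 + 1·4 = 6 + 4 = 10.
|u| = √(3² + 1²) = √10, |v| = √(2² + 4²) = √20, so |u||v| = √(10·20) = √200.
cos θ = (u·v)/(|u||v|) = 10/√200 ≈ 0.7071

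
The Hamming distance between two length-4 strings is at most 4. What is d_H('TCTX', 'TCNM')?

Differing positions: 3, 4. Hamming distance = 2. The maximum possible Hamming distance for length-4 strings is 4, so d_H/4 = 2/4 = 0.5.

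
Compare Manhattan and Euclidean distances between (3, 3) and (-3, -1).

L1 = |3 - (-3)| + |3 - (-1)| = 6 + 4 = 10
L2 = √(6² + 4²) = √52 ≈ 7.2111
L1 ≥ L2 always (equality iff movement is along one axis); L1 > L2 here.
Ratio L1/L2 = 10/√52 ≈ 1.3868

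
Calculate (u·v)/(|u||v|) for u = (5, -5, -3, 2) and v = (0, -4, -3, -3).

With u = (5, -5, -3, 2), v = (0, -4, -3, -3):
u·v = 5·0 + (-5)·(-4) + (-3)·(-3) + 2·(-3) = 0 + 20 + 9 + (-6) = 23.
|u| = √(5² + (-5)² + (-3)² + 2²) = √63, |v| = √(0² + (-4)² + (-3)² + (-3)²) = √34, so |u||v| = √(63·34) = √2142.
cos θ = (u·v)/(|u||v|) = 23/√2142 ≈ 0.497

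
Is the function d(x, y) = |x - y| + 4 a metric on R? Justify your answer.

No. d fails identity of indiscernibles (specifically d(x,x) = 0): d(-2, -2) = |-2 - (-2)| + 4 = 0 + 4 = 4 ≠ 0.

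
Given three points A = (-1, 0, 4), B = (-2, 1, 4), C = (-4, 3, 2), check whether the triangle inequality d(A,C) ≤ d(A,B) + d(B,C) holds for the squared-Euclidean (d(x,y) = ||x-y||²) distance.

d(A,B) = 1² + 1² + 0² = 2, d(B,C) = 2² + 2² + 2² = 12, d(A,C) = 3² + 3² + 2² = 22.
d(A,C) = 22 > 2 + 12 = 14. Triangle inequality is VIOLATED. (Squared-Euclidean is not a metric — this is a counterexample.)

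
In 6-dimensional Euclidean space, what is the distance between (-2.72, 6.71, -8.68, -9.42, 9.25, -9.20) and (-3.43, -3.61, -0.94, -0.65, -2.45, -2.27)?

√(Σ(x_i - y_i)²) = √((-2.72 - (-3.43))² + (6.71 - (-3.61))² + (-8.68 - (-0.94))² + (-9.42 - (-0.65))² + (9.25 - (-2.45))² + (-9.2 - (-2.27))²)
= √(0.71² + 10.32² + (-7.74)² + (-8.77)² + 11.7² + (-6.93)²) = √(0.5041 + 106.5024 + 59.9076 + 76.9129 + 136.89 + 48.0249) = √428.7419 ≈ 20.7061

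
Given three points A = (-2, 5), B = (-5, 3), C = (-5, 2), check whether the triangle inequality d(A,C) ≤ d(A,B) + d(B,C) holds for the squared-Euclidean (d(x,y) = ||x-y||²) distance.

d(A,B) = 3² + 2² = 13, d(B,C) = 0² + 1² = 1, d(A,C) = 3² + 3² = 18.
d(A,C) = 18 > 13 + 1 = 14. Triangle inequality is VIOLATED. (Squared-Euclidean is not a metric — this is a counterexample.)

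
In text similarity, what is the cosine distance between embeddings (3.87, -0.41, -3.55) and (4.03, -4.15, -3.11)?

With u = (3.87, -0.41, -3.55), v = (4.03, -4.15, -3.11):
u·v = 3.87·4.03 + (-0.41)·(-4.15) + (-3.55)·(-3.11) = 15.5961 + 1.7015 + 11.0405 = 28.3381.
|u| = √(3.87² + (-0.41)² + (-3.55)²) = √(14.9769 + 0.1681 + 12.6025) = √27.7475, |v| = √(4.03² + (-4.15)² + (-3.11)²) = √(16.2409 + 17.2225 + 9.6721) = √43.1355.
cos θ = (u·v)/(|u||v|) = 28.3381/(√27.7475·√43.1355) ≈ 0.8191
Cosine distance = 1 - cos θ ≈ 1 - 0.8191 = 0.1809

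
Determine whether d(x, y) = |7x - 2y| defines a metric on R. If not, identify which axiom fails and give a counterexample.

No. d fails symmetry: d(1, 8) = |7·1 - 2·8| = |-9| = 9, but d(8, 1) = |7·8 - 2·1| = |54| = 54. Since 9 ≠ 54, d(x,y) ≠ d(y,x) in general.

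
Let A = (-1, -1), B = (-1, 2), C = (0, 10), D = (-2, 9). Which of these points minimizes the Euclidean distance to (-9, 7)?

Distances: d(A) ≈ 11.3137, d(B) ≈ 9.434, d(C) ≈ 9.4868, d(D) ≈ 7.2801. Nearest: D = (-2, 9) with distance 7.2801.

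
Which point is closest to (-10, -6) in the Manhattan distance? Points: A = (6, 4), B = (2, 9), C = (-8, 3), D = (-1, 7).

Distances: d(A) = 26, d(B) = 27, d(C) = 11, d(D) = 22. Nearest: C = (-8, 3) with distance 11.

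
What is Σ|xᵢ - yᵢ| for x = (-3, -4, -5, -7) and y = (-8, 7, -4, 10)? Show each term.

Σ|x_i - y_i| = |-3 - (-8)| + |-4 - 7| + |-5 - (-4)| + |-7 - 10| = 5 + 11 + 1 + 17 = 34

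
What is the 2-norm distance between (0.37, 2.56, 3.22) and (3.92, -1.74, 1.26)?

(Σ|x_i - y_i|^2)^(1/2) = (|0.37 - 3.92|^2 + |2.56 - (-1.74)|^2 + |3.22 - 1.26|^2)^(1/2)
= (3.55^2 + 4.3^2 + 1.96^2)^(1/2) = (12.6025 + 18.49 + 3.8416)^(1/2) = (34.9341)^(1/2) ≈ 5.9105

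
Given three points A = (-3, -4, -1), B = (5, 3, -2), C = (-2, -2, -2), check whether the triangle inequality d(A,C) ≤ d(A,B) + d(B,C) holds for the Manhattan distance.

d(A,B) = 8 + 7 + 1 = 16, d(B,C) = 7 + 5 + 0 = 12, d(A,C) = 1 + 2 + 1 = 4.
d(A,C) = 4 ≤ 16 + 12 = 28. Triangle inequality is satisfied.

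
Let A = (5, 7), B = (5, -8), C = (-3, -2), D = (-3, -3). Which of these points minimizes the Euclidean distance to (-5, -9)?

Distances: d(A) ≈ 18.868, d(B) ≈ 10.0499, d(C) ≈ 7.2801, d(D) ≈ 6.3246. Nearest: D = (-3, -3) with distance 6.3246.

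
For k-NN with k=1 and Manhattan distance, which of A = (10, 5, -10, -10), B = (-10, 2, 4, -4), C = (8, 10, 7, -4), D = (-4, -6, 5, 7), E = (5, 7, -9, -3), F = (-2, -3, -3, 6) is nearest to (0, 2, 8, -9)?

Distances: d(A) = 32, d(B) = 19, d(C) = 22, d(D) = 31, d(E) = 33, d(F) = 33. Nearest: B = (-10, 2, 4, -4) with distance 19.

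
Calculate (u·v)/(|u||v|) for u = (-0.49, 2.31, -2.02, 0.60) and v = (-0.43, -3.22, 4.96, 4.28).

With u = (-0.49, 2.31, -2.02, 0.60), v = (-0.43, -3.22, 4.96, 4.28):
u·v = (-0.49)·(-0.43) + 2.31·(-3.22) + (-2.02)·4.96 + 0.6·4.28 = 0.2107 + (-7.4382) + (-10.0192) + 2.568 = -14.6787.
|u| = √((-0.49)² + 2.31² + (-2.02)² + 0.6²) = √(0.2401 + 5.3361 + 4.0804 + 0.36) = √10.0166, |v| = √((-0.43)² + (-3.22)² + 4.96² + 4.28²) = √(0.1849 + 10.3684 + 24.6016 + 18.3184) = √53.4733.
cos θ = (u·v)/(|u||v|) = -14.6787/(√10.0166·√53.4733) ≈ -0.6342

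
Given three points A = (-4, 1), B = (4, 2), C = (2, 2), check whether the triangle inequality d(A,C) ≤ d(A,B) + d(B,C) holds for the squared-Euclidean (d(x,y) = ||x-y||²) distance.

d(A,B) = 8² + 1² = 65, d(B,C) = 2² + 0² = 4, d(A,C) = 6² + 1² = 37.
d(A,C) = 37 ≤ 65 + 4 = 69. Triangle inequality is satisfied.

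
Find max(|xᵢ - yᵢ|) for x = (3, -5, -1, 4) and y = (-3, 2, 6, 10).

max(|x_i - y_i|) = max(|3 - (-3)|, |-5 - 2|, |-1 - 6|, |4 - 10|) = max(6, 7, 7, 6) = 7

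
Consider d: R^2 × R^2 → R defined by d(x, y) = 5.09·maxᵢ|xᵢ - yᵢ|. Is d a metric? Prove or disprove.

Yes. The L∞ (Chebyshev) norm induces a metric on R^2, and multiplying a metric by a positive constant 5.09 > 0 preserves all four axioms: non-negativity (5.09·||x-y|| ≥ 0), identity (5.09·||x-y|| = 0 ⟺ ||x-y|| = 0 ⟺ x = y), symmetry (||x-y|| = ||y-x||), and the triangle inequality (5.09·||x-z|| ≤ 5.09·||x-y|| + 5.09·||y-z||). So d is a metric.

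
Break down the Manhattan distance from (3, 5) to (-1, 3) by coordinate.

Σ|x_i - y_i| = |3 - (-1)| + |5 - 3| = 4 + 2 = 6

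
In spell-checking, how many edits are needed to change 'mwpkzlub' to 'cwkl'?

Let D[i][j] be the edit distance between the first i characters of 'mwpkzlub' and the first j characters of 'cwkl', with D[i][0] = i, D[0][j] = j, and D[i][j] = D[i-1][j-1] if the characters match, else 1 + min(D[i-1][j], D[i][j-1], D[i-1][j-1]). Filling the table (rows: prefixes of 'mwpkzlub', columns: prefixes of 'cwkl'):
     ε  c  w  k  l
  ε  0  1  2  3  4
  m  1  1  2  3  4
  w  2  2  1  2  3
  p  3  3  2  2  3
  k  4  4  3  2  3
  z  5  5  4  3  3
  l  6  6  5  4  3
  u  7  7  6  5  4
  b  8  8  7  6  5
The bottom-right entry gives D[8][4] = 5, so no sequence of fewer than 5 edits works. Backtracking through the table gives one optimal edit sequence (5 edits):
  mwpkzlub → cwpkzlub (sub m→c @1)
  cwpkzlub → cwkzlub (del p @3)
  cwkzlub → cwklub (del z @4)
  cwklub → cwklb (del u @5)
  cwklb → cwkl (del b @5)
Edit distance = 5.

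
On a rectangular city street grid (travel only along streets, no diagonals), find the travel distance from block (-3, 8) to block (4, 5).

Σ|x_i - y_i| = |-3 - 4| + |8 - 5| = 7 + 3 = 10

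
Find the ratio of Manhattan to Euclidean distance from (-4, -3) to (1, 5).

L1 = |-4 - 1| + |-3 - 5| = 5 + 8 = 13
L2 = √(5² + 8²) = √89 ≈ 9.434
L1 ≥ L2 always (equality iff movement is along one axis); L1 > L2 here.
Ratio L1/L2 = 13/√89 ≈ 1.378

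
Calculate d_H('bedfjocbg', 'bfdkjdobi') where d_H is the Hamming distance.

Differing positions: 2, 4, 6, 7, 9. Hamming distance = 5.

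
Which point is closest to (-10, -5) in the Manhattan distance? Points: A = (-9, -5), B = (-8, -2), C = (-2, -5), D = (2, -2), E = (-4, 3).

Distances: d(A) = 1, d(B) = 5, d(C) = 8, d(D) = 15, d(E) = 14. Nearest: A = (-9, -5) with distance 1.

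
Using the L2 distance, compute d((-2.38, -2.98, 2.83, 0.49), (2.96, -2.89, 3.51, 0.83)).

(Σ|x_i - y_i|^2)^(1/2) = (|-2.38 - 2.96|^2 + |-2.98 - (-2.89)|^2 + |2.83 - 3.51|^2 + |0.49 - 0.83|^2)^(1/2)
= (5.34^2 + 0.09^2 + 0.68^2 + 0.34^2)^(1/2) = (28.5156 + 0.0081 + 0.4624 + 0.1156)^(1/2) = (29.1017)^(1/2) ≈ 5.3946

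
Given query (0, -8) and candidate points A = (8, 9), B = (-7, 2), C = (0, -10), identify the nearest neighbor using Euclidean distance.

Distances: d(A) ≈ 18.7883, d(B) ≈ 12.2066, d(C) = 2. Nearest: C = (0, -10) with distance 2.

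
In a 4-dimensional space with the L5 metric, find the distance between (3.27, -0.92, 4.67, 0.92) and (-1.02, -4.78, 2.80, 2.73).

(Σ|x_i - y_i|^5)^(1/5) = (|3.27 - (-1.02)|^5 + |-0.92 - (-4.78)|^5 + |4.67 - 2.8|^5 + |0.92 - 2.73|^5)^(1/5)
= (4.29^5 + 3.86^5 + 1.87^5 + 1.81^5)^(1/5) ≈ (1453.0697 + 856.9126 + 22.8669 + 19.4264)^(1/5) = (2352.2756)^(1/5) ≈ 4.7239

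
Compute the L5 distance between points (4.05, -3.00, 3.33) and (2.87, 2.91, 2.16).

(Σ|x_i - y_i|^5)^(1/5) = (|4.05 - 2.87|^5 + |-3 - 2.91|^5 + |3.33 - 2.16|^5)^(1/5)
= (1.18^5 + 5.91^5 + 1.17^5)^(1/5) ≈ (2.2878 + 7210.0355 + 2.1924)^(1/5) = (7214.5157)^(1/5) ≈ 5.9107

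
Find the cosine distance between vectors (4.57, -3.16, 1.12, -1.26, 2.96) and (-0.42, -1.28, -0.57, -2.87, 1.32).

With u = (4.57, -3.16, 1.12, -1.26, 2.96), v = (-0.42, -1.28, -0.57, -2.87, 1.32):
u·v = 4.57·(-0.42) + (-3.16)·(-1.28) + 1.12·(-0.57) + (-1.26)·(-2.87) + 2.96·1.32 = (-1.9194) + 4.0448 + (-0.6384) + 3.6162 + 3.9072 = 9.0104.
|u| = √(4.57² + (-3.16)² + 1.12² + (-1.26)² + 2.96²) = √(20.8849 + 9.9856 + 1.2544 + 1.5876 + 8.7616) = √42.4741, |v| = √((-0.42)² + (-1.28)² + (-0.57)² + (-2.87)² + 1.32²) = √(0.1764 + 1.6384 + 0.3249 + 8.2369 + 1.7424) = √12.119.
cos θ = (u·v)/(|u||v|) = 9.0104/(√42.4741·√12.119) ≈ 0.3971
Cosine distance = 1 - cos θ ≈ 1 - 0.3971 = 0.6029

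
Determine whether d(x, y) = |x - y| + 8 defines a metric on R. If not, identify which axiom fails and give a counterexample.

No. d fails identity of indiscernibles (specifically d(x,x) = 0): d(0, 0) = |0 - 0| + 8 = 0 + 8 = 8 ≠ 0.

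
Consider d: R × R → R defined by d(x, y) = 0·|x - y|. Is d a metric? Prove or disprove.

No. With c = 0, d(x,y) = 0 for all x, y. This fails identity of indiscernibles: d(6, 12) = 0 but 6 ≠ 12.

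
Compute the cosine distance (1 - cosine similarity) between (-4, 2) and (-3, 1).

With u = (-4, 2), v = (-3, 1):
u·v = (-4)·(-3) + 2·1 = 12 + 2 = 14.
|u| = √((-4)² + 2²) = √20, |v| = √((-3)² + 1²) = √10, so |u||v| = √(20·10) = √200.
cos θ = (u·v)/(|u||v|) = 14/√200 ≈ 0.9899
Cosine distance = 1 - cos θ ≈ 1 - 0.9899 = 0.0101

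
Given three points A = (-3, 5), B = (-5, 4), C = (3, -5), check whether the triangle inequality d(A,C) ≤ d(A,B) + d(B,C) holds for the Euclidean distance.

d(A,B) = √(2² + 1²) = √5 ≈ 2.2361, d(B,C) = √(8² + 9²) = √145 ≈ 12.0416, d(A,C) = √(6² + 10²) = √136 ≈ 11.6619.
d(A,C) ≈ 11.6619 ≤ 2.2361 + 12.0416 = 14.2777. Triangle inequality is satisfied.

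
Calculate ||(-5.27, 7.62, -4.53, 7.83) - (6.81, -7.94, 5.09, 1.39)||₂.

√(Σ(x_i - y_i)²) = √((-5.27 - 6.81)² + (7.62 - (-7.94))² + (-4.53 - 5.09)² + (7.83 - 1.39)²)
= √((-12.08)² + 15.56² + (-9.62)² + 6.44²) = √(145.9264 + 242.1136 + 92.5444 + 41.4736) = √522.058 ≈ 22.8486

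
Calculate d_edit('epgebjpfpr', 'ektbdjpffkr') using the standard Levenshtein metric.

Let D[i][j] be the edit distance between the first i characters of 'epgebjpfpr' and the first j characters of 'ektbdjpffkr', with D[i][0] = i, D[0][j] = j, and D[i][j] = D[i-1][j-1] if the characters match, else 1 + min(D[i-1][j], D[i][j-1], D[i-1][j-1]). Filling the table (rows: prefixes of 'epgebjpfpr', columns: prefixes of 'ektbdjpffkr'):
     ε  e  k  t  b  d  j  p  f  f  k  r
  ε  0  1  2  3  4  5  6  7  8  9 10 11
  e  1  0  1  2  3  4  5  6  7  8  9 10
  p  2  1  1  2  3  4  5  5  6  7  8  9
  g  3  2  2  2  3  4  5  6  6  7  8  9
  e  4  3  3  3  3  4  5  6  7  7  8  9
  b  5  4  4  4  3  4  5  6  7  8  8  9
  j  6  5  5  5  4  4  4  5  6  7  8  9
  p  7  6  6  6  5  5  5  4  5  6  7  8
  f  8  7  7  7  6  6  6  5  4  5  6  7
  p  9  8  8  8  7  7  7  6  5  5  6  7
  r 10  9  9  9  8  8  8  7  6  6  6  6
The bottom-right entry gives D[10][11] = 6, so no sequence of fewer than 6 edits works. Backtracking through the table gives one optimal edit sequence (6 edits):
  epgebjpfpr → ekgebjpfpr (sub p→k @2)
  ekgebjpfpr → ektebjpfpr (sub g→t @3)
  ektebjpfpr → ektbbjpfpr (sub e→b @4)
  ektbbjpfpr → ektbdjpfpr (sub b→d @5)
  ektbdjpfpr → ektbdjpffpr (ins f @8)
  ektbdjpffpr → ektbdjpffkr (sub p→k @10)
Edit distance = 6.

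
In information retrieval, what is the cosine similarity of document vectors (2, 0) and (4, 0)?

With u = (2, 0), v = (4, 0):
u·v = 2·4 + 0·0 = 8 + 0 = 8.
|u| = √(2² + 0²) = √4, |v| = √(4² + 0²) = √16, so |u||v| = √(4·16) = √64 = 8.
cos θ = (u·v)/(|u||v|) = 8/8 = 1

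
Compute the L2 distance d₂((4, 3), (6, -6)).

√(Σ(x_i - y_i)²) = √((4 - 6)² + (3 - (-6))²)
= √((-2)² + 9²) = √(4 + 81) = √85 ≈ 9.2195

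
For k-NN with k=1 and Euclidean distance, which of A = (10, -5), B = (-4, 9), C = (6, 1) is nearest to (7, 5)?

Distances: d(A) ≈ 10.4403, d(B) ≈ 11.7047, d(C) ≈ 4.1231. Nearest: C = (6, 1) with distance 4.1231.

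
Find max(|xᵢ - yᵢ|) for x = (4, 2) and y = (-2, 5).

max(|x_i - y_i|) = max(|4 - (-2)|, |2 - 5|) = max(6, 3) = 6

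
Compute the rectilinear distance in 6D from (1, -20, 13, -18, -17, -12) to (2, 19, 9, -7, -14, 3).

Σ|x_i - y_i| = |1 - 2| + |-20 - 19| + |13 - 9| + |-18 - (-7)| + |-17 - (-14)| + |-12 - 3| = 1 + 39 + 4 + 11 + 3 + 15 = 73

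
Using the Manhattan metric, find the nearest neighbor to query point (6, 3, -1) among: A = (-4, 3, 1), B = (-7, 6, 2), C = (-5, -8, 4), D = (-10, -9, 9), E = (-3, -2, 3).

Distances: d(A) = 12, d(B) = 19, d(C) = 27, d(D) = 38, d(E) = 18. Nearest: A = (-4, 3, 1) with distance 12.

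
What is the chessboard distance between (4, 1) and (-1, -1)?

max(|x_i - y_i|) = max(|4 - (-1)|, |1 - (-1)|) = max(5, 2) = 5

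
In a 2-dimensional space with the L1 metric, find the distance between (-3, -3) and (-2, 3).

Σ|x_i - y_i| = |-3 - (-2)| + |-3 - 3| = 1 + 6 = 7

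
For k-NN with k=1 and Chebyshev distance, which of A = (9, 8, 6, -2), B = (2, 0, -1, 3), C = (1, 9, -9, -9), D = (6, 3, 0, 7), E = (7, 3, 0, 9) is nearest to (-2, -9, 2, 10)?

Distances: d(A) = 17, d(B) = 9, d(C) = 19, d(D) = 12, d(E) = 12. Nearest: B = (2, 0, -1, 3) with distance 9.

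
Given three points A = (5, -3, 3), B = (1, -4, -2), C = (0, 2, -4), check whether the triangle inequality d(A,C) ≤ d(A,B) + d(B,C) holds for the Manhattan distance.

d(A,B) = 4 + 1 + 5 = 10, d(B,C) = 1 + 6 + 2 = 9, d(A,C) = 5 + 5 + 7 = 17.
d(A,C) = 17 ≤ 10 + 9 = 19. Triangle inequality is satisfied.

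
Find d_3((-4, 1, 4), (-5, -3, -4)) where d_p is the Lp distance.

(Σ|x_i - y_i|^3)^(1/3) = (|-4 - (-5)|^3 + |1 - (-3)|^3 + |4 - (-4)|^3)^(1/3)
= (1^3 + 4^3 + 8^3)^(1/3) = (1 + 64 + 512)^(1/3) = (577)^(1/3) ≈ 8.3251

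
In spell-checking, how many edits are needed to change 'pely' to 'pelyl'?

Let D[i][j] be the edit distance between the first i characters of 'pely' and the first j characters of 'pelyl', with D[i][0] = i, D[0][j] = j, and D[i][j] = D[i-1][j-1] if the characters match, else 1 + min(D[i-1][j], D[i][j-1], D[i-1][j-1]). Filling the table (rows: prefixes of 'pely', columns: prefixes of 'pelyl'):
     ε  p  e  l  y  l
  ε  0  1  2  3  4  5
  p  1  0  1  2  3  4
  e  2  1  0  1  2  3
  l  3  2  1  0  1  2
  y  4  3  2  1  0  1
The bottom-right entry gives D[4][5] = 1, so no sequence of fewer than 1 edit works. Backtracking through the table gives one optimal edit sequence (1 edit):
  pely → pelyl (ins l @5)
Edit distance = 1.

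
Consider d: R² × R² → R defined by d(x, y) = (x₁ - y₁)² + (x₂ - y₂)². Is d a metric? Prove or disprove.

No. The squared Euclidean distance fails the triangle inequality. Counterexample: x = (0, 0), y = (4, 2), z = (8, 4). d(x,z) = 8² + 4² = 80, but d(x,y) + d(y,z) = (4² + 2²) + (4² + 2²) = 20 + 20 = 40. Since 80 > 40, the triangle inequality is violated. (Note: √d, the ordinary Euclidean distance, IS a metric.)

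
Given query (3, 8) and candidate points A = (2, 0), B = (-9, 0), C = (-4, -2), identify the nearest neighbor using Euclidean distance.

Distances: d(A) ≈ 8.0623, d(B) ≈ 14.4222, d(C) ≈ 12.2066. Nearest: A = (2, 0) with distance 8.0623.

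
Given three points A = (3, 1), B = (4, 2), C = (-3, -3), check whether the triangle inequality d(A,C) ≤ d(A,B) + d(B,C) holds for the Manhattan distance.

d(A,B) = 1 + 1 = 2, d(B,C) = 7 + 5 = 12, d(A,C) = 6 + 4 = 10.
d(A,C) = 10 ≤ 2 + 12 = 14. Triangle inequality is satisfied.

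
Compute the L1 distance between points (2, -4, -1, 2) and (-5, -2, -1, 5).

Σ|x_i - y_i| = |2 - (-5)| + |-4 - (-2)| + |-1 - (-1)| + |2 - 5| = 7 + 2 + 0 + 3 = 12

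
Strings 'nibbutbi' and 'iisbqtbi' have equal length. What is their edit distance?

Let D[i][j] be the edit distance between the first i characters of 'nibbutbi' and the first j characters of 'iisbqtbi', with D[i][0] = i, D[0][j] = j, and D[i][j] = D[i-1][j-1] if the characters match, else 1 + min(D[i-1][j], D[i][j-1], D[i-1][j-1]). Filling the table (rows: prefixes of 'nibbutbi', columns: prefixes of 'iisbqtbi'):
     ε  i  i  s  b  q  t  b  i
  ε  0  1  2  3  4  5  6  7  8
  n  1  1  2  3  4  5  6  7  8
  i  2  1  1  2  3  4  5  6  7
  b  3  2  2  2  2  3  4  5  6
  b  4  3  3  3  2  3  4  4  5
  u  5  4  4  4  3  3  4  5  5
  t  6  5  5  5  4  4  3  4  5
  b  7  6  6  6  5  5  4  3  4
  i  8  7  6  7  6  6  5  4  3
The bottom-right entry gives D[8][8] = 3, so no sequence of fewer than 3 edits works. Backtracking through the table gives one optimal edit sequence (3 edits):
  nibbutbi → iibbutbi (sub n→i @1)
  iibbutbi → iisbutbi (sub b→s @3)
  iisbutbi → iisbqtbi (sub u→q @5)
Edit distance = 3.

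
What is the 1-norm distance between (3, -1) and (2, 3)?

Σ|x_i - y_i| = |3 - 2| + |-1 - 3| = 1 + 4 = 5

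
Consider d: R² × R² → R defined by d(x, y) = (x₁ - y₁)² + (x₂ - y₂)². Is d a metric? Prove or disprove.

No. The squared Euclidean distance fails the triangle inequality. Counterexample: x = (0, 0), y = (3, 3), z = (6, 6). d(x,z) = 6² + 6² = 72, but d(x,y) + d(y,z) = (3² + 3²) + (3² + 3²) = 18 + 18 = 36. Since 72 > 36, the triangle inequality is violated. (Note: √d, the ordinary Euclidean distance, IS a metric.)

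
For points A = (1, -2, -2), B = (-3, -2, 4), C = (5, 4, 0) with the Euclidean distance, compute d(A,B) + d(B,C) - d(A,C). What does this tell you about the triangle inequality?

d(A,B) = √(4² + 0² + 6²) = √52 ≈ 7.2111, d(B,C) = √(8² + 6² + 4²) = √116 ≈ 10.7703, d(A,C) = √(4² + 6² + 2²) = √56 ≈ 7.4833.
d(A,B) + d(B,C) - d(A,C) = 7.2111 + 10.7703 - 7.4833 = 17.9814 - 7.4833 = 10.4981 (to 4 decimal places). This is ≥ 0, so the triangle inequality holds for these points.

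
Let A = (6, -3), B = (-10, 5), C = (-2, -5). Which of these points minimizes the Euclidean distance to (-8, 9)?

Distances: d(A) ≈ 18.4391, d(B) ≈ 4.4721, d(C) ≈ 15.2315. Nearest: B = (-10, 5) with distance 4.4721.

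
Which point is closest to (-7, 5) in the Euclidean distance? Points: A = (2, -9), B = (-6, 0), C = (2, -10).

Distances: d(A) ≈ 16.6433, d(B) ≈ 5.099, d(C) ≈ 17.4929. Nearest: B = (-6, 0) with distance 5.099.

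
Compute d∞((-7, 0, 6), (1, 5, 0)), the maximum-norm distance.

max(|x_i - y_i|) = max(|-7 - 1|, |0 - 5|, |6 - 0|) = max(8, 5, 6) = 8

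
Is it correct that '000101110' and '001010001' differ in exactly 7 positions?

Differing positions: 3, 4, 5, 6, 7, 8, 9. Hamming distance = 7, so the claim is true.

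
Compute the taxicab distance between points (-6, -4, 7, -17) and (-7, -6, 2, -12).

Σ|x_i - y_i| = |-6 - (-7)| + |-4 - (-6)| + |7 - 2| + |-17 - (-12)| = 1 + 2 + 5 + 5 = 13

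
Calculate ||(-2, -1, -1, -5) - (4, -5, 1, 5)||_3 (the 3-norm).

(Σ|x_i - y_i|^3)^(1/3) = (|-2 - 4|^3 + |-1 - (-5)|^3 + |-1 - 1|^3 + |-5 - 5|^3)^(1/3)
= (6^3 + 4^3 + 2^3 + 10^3)^(1/3) = (216 + 64 + 8 + 1000)^(1/3) = (1288)^(1/3) ≈ 10.8802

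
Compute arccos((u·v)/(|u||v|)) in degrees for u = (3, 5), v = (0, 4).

With u = (3, 5), v = (0, 4):
u·v = 3·0 + 5·4 = 0 + 20 = 20.
|u| = √(3² + 5²) = √34, |v| = √(0² + 4²) = √16, so |u||v| = √(34·16) = √544.
cos θ = (u·v)/(|u||v|) = 20/√544 ≈ 0.857493
θ = arccos(0.857493) ≈ 30.96°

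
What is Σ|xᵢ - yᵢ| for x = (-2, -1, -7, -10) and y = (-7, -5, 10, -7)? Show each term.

Σ|x_i - y_i| = |-2 - (-7)| + |-1 - (-5)| + |-7 - 10| + |-10 - (-7)| = 5 + 4 + 17 + 3 = 29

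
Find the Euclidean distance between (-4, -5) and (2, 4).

√(Σ(x_i - y_i)²) = √((-4 - 2)² + (-5 - 4)²)
= √((-6)² + (-9)²) = √(36 + 81) = √117 ≈ 10.8167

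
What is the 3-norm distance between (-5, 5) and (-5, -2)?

(Σ|x_i - y_i|^3)^(1/3) = (|-5 - (-5)|^3 + |5 - (-2)|^3)^(1/3)
= (0^3 + 7^3)^(1/3) = (0 + 343)^(1/3) = (343)^(1/3) = 7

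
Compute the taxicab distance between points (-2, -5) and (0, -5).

Σ|x_i - y_i| = |-2 - 0| + |-5 - (-5)| = 2 + 0 = 2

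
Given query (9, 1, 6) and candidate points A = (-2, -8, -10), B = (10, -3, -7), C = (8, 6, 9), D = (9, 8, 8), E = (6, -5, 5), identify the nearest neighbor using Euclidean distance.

Distances: d(A) ≈ 21.4009, d(B) ≈ 13.6382, d(C) ≈ 5.9161, d(D) ≈ 7.2801, d(E) ≈ 6.7823. Nearest: C = (8, 6, 9) with distance 5.9161.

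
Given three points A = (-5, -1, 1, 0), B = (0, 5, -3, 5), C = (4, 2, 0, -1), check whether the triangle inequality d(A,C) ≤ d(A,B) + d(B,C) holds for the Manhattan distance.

d(A,B) = 5 + 6 + 4 + 5 = 20, d(B,C) = 4 + 3 + 3 + 6 = 16, d(A,C) = 9 + 3 + 1 + 1 = 14.
d(A,C) = 14 ≤ 20 + 16 = 36. Triangle inequality is satisfied.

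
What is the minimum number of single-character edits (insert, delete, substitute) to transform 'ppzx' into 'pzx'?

Let D[i][j] be the edit distance between the first i characters of 'ppzx' and the first j characters of 'pzx', with D[i][0] = i, D[0][j] = j, and D[i][j] = D[i-1][j-1] if the characters match, else 1 + min(D[i-1][j], D[i][j-1], D[i-1][j-1]). Filling the table (rows: prefixes of 'ppzx', columns: prefixes of 'pzx'):
     ε  p  z  x
  ε  0  1  2  3
  p  1  0  1  2
  p  2  1  1  2
  z  3  2  1  2
  x  4  3  2  1
The bottom-right entry gives D[4][3] = 1, so no sequence of fewer than 1 edit works. Backtracking through the table gives one optimal edit sequence (1 edit):
  ppzx → pzx (del p @1)
Edit distance = 1.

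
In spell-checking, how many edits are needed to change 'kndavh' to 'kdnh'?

Let D[i][j] be the edit distance between the first i characters of 'kndavh' and the first j characters of 'kdnh', with D[i][0] = i, D[0][j] = j, and D[i][j] = D[i-1][j-1] if the characters match, else 1 + min(D[i-1][j], D[i][j-1], D[i-1][j-1]). Filling the table (rows: prefixes of 'kndavh', columns: prefixes of 'kdnh'):
     ε  k  d  n  h
  ε  0  1  2  3  4
  k  1  0  1  2  3
  n  2  1  1  1  2
  d  3  2  1  2  2
  a  4  3  2  2  3
  v  5  4  3  3  3
  h  6  5  4  4  3
The bottom-right entry gives D[6][4] = 3, so no sequence of fewer than 3 edits works. Backtracking through the table gives one optimal edit sequence (3 edits):
  kndavh → kdavh (del n @2)
  kdavh → kdvh (del a @3)
  kdvh → kdnh (sub v→n @3)
Edit distance = 3.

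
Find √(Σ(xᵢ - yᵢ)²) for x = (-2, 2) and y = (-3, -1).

√(Σ(x_i - y_i)²) = √((-2 - (-3))² + (2 - (-1))²)
= √(1² + 3²) = √(1 + 9) = √10 ≈ 3.1623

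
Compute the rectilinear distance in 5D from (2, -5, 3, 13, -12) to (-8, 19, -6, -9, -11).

Σ|x_i - y_i| = |2 - (-8)| + |-5 - 19| + |3 - (-6)| + |13 - (-9)| + |-12 - (-11)| = 10 + 24 + 9 + 22 + 1 = 66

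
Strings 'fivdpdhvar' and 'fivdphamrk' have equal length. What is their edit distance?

Let D[i][j] be the edit distance between the first i characters of 'fivdpdhvar' and the first j characters of 'fivdphamrk', with D[i][0] = i, D[0][j] = j, and D[i][j] = D[i-1][j-1] if the characters match, else 1 + min(D[i-1][j], D[i][j-1], D[i-1][j-1]). Filling the table (rows: prefixes of 'fivdpdhvar', columns: prefixes of 'fivdphamrk'):
     ε  f  i  v  d  p  h  a  m  r  k
  ε  0  1  2  3  4  5  6  7  8  9 10
  f  1  0  1  2  3  4  5  6  7  8  9
  i  2  1  0  1  2  3  4  5  6  7  8
  v  3  2  1  0  1  2  3  4  5  6  7
  d  4  3  2  1  0  1  2  3  4  5  6
  p  5  4  3  2  1  0  1  2  3  4  5
  d  6  5  4  3  2  1  1  2  3  4  5
  h  7  6  5  4  3  2  1  2  3  4  5
  v  8  7  6  5  4  3  2  2  3  4  5
  a  9  8  7  6  5  4  3  2  3  4  5
  r 10  9  8  7  6  5  4  3  3  3  4
The bottom-right entry gives D[10][10] = 4, so no sequence of fewer than 4 edits works. Backtracking through the table gives one optimal edit sequence (4 edits):
  fivdpdhvar → fivdphvar (del d @6)
  fivdphvar → fivdphaar (sub v→a @7)
  fivdphaar → fivdphamr (sub a→m @8)
  fivdphamr → fivdphamrk (ins k @10)
Edit distance = 4.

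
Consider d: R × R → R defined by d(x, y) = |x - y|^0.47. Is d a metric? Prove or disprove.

Yes. With 0 < p = 0.47 ≤ 1, d(x,y) = |x-y|^0.47 is a metric on R. Non-negativity and symmetry are immediate; |x-y|^0.47 = 0 ⟺ |x-y| = 0 ⟺ x = y. For the triangle inequality, the function t ↦ t^0.47 is subadditive on [0,∞) when p ≤ 1, so |x-z|^0.47 ≤ (|x-y| + |y-z|)^0.47 ≤ |x-y|^0.47 + |y-z|^0.47.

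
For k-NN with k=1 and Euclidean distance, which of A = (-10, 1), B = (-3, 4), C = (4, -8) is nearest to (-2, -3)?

Distances: d(A) ≈ 8.9443, d(B) ≈ 7.0711, d(C) ≈ 7.8102. Nearest: B = (-3, 4) with distance 7.0711.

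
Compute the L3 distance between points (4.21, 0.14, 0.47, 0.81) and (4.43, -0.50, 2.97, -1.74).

(Σ|x_i - y_i|^3)^(1/3) = (|4.21 - 4.43|^3 + |0.14 - (-0.5)|^3 + |0.47 - 2.97|^3 + |0.81 - (-1.74)|^3)^(1/3)
= (0.22^3 + 0.64^3 + 2.5^3 + 2.55^3)^(1/3) ≈ (0.0106 + 0.2621 + 15.625 + 16.5814)^(1/3) = (32.4791)^(1/3) ≈ 3.1906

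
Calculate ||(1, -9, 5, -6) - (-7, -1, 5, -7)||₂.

√(Σ(x_i - y_i)²) = √((1 - (-7))² + (-9 - (-1))² + (5 - 5)² + (-6 - (-7))²)
= √(8² + (-8)² + 0² + 1²) = √(64 + 64 + 0 + 1) = √129 ≈ 11.3578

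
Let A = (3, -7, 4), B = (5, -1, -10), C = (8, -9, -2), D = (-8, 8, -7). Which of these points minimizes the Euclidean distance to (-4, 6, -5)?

Distances: d(A) ≈ 17.2916, d(B) ≈ 12.4499, d(C) ≈ 19.4422, d(D) ≈ 4.899. Nearest: D = (-8, 8, -7) with distance 4.899.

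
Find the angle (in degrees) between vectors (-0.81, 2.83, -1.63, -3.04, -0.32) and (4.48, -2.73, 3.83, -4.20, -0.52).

With u = (-0.81, 2.83, -1.63, -3.04, -0.32), v = (4.48, -2.73, 3.83, -4.20, -0.52):
u·v = (-0.81)·4.48 + 2.83·(-2.73) + (-1.63)·3.83 + (-3.04)·(-4.2) + (-0.32)·(-0.52) = (-3.6288) + (-7.7259) + (-6.2429) + 12.768 + 0.1664 = -4.6632.
|u| = √((-0.81)² + 2.83² + (-1.63)² + (-3.04)² + (-0.32)²) = √(0.6561 + 8.0089 + 2.6569 + 9.2416 + 0.1024) = √20.6659, |v| = √(4.48² + (-2.73)² + 3.83² + (-4.2)² + (-0.52)²) = √(20.0704 + 7.4529 + 14.6689 + 17.64 + 0.2704) = √60.1026.
cos θ = (u·v)/(|u||v|) = -4.6632/(√20.6659·√60.1026) ≈ -0.132315
θ = arccos(-0.132315) ≈ 97.6°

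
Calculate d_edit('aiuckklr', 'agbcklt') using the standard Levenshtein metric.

Let D[i][j] be the edit distance between the first i characters of 'aiuckklr' and the first j characters of 'agbcklt', with D[i][0] = i, D[0][j] = j, and D[i][j] = D[i-1][j-1] if the characters match, else 1 + min(D[i-1][j], D[i][j-1], D[i-1][j-1]). Filling the table (rows: prefixes of 'aiuckklr', columns: prefixes of 'agbcklt'):
     ε  a  g  b  c  k  l  t
  ε  0  1  2  3  4  5  6  7
  a  1  0  1  2  3  4  5  6
  i  2  1  1  2  3  4  5  6
  u  3  2  2  2  3  4  5  6
  c  4  3  3  3  2  3  4  5
  k  5  4  4  4  3  2  3  4
  k  6  5  5  5  4  3  3  4
  l  7  6  6  6  5  4  3  4
  r  8  7  7  7  6  5  4  4
The bottom-right entry gives D[8][7] = 4, so no sequence of fewer than 4 edits works. Backtracking through the table gives one optimal edit sequence (4 edits):
  aiuckklr → aguckklr (sub i→g @2)
  aguckklr → agbckklr (sub u→b @3)
  agbckklr → agbcklr (del k @5)
  agbcklr → agbcklt (sub r→t @7)
Edit distance = 4.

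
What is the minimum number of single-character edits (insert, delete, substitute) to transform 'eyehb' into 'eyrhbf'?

Let D[i][j] be the edit distance between the first i characters of 'eyehb' and the first j characters of 'eyrhbf', with D[i][0] = i, D[0][j] = j, and D[i][j] = D[i-1][j-1] if the characters match, else 1 + min(D[i-1][j], D[i][j-1], D[i-1][j-1]). Filling the table (rows: prefixes of 'eyehb', columns: prefixes of 'eyrhbf'):
     ε  e  y  r  h  b  f
  ε  0  1  2  3  4  5  6
  e  1  0  1  2  3  4  5
  y  2  1  0  1  2  3  4
  e  3  2  1  1  2  3  4
  h  4  3  2  2  1  2  3
  b  5  4  3  3  2  1  2
The bottom-right entry gives D[5][6] = 2, so no sequence of fewer than 2 edits works. Backtracking through the table gives one optimal edit sequence (2 edits):
  eyehb → eyrhb (sub e→r @3)
  eyrhb → eyrhbf (ins f @6)
Edit distance = 2.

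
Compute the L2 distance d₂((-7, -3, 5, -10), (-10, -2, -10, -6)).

√(Σ(x_i - y_i)²) = √((-7 - (-10))² + (-3 - (-2))² + (5 - (-10))² + (-10 - (-6))²)
= √(3² + (-1)² + 15² + (-4)²) = √(9 + 1 + 225 + 16) = √251 ≈ 15.843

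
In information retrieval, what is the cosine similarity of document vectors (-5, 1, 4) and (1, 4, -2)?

With u = (-5, 1, 4), v = (1, 4, -2):
u·v = (-5)·1 + 1·4 + 4·(-2) = (-5) + 4 + (-8) = -9.
|u| = √((-5)² + 1² + 4²) = √42, |v| = √(1² + 4² + (-2)²) = √21, so |u||v| = √(42·21) = √882.
cos θ = (u·v)/(|u||v|) = -9/√882 ≈ -0.303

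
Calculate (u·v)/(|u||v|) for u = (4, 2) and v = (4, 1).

With u = (4, 2), v = (4, 1):
u·v = 4·4 + 2·1 = 16 + 2 = 18.
|u| = √(4² + 2²) = √20, |v| = √(4² + 1²) = √17, so |u||v| = √(20·17) = √340.
cos θ = (u·v)/(|u||v|) = 18/√340 ≈ 0.9762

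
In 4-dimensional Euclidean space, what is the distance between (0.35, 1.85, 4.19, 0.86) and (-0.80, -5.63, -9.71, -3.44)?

√(Σ(x_i - y_i)²) = √((0.35 - (-0.8))² + (1.85 - (-5.63))² + (4.19 - (-9.71))² + (0.86 - (-3.44))²)
= √(1.15² + 7.48² + 13.9² + 4.3²) = √(1.3225 + 55.9504 + 193.21 + 18.49) = √268.9729 ≈ 16.4004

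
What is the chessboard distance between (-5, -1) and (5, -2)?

max(|x_i - y_i|) = max(|-5 - 5|, |-1 - (-2)|) = max(10, 1) = 10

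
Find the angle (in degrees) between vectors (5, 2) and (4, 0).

With u = (5, 2), v = (4, 0):
u·v = 5·4 + 2·0 = 20 + 0 = 20.
|u| = √(5² + 2²) = √29, |v| = √(4² + 0²) = √16, so |u||v| = √(29·16) = √464.
cos θ = (u·v)/(|u||v|) = 20/√464 ≈ 0.928477
θ = arccos(0.928477) ≈ 21.8°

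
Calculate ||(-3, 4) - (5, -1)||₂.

√(Σ(x_i - y_i)²) = √((-3 - 5)² + (4 - (-1))²)
= √((-8)² + 5²) = √(64 + 25) = √89 ≈ 9.434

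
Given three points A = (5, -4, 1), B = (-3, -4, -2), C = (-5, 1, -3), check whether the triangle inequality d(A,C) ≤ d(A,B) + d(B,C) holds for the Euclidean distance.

d(A,B) = √(8² + 0² + 3²) = √73 ≈ 8.544, d(B,C) = √(2² + 5² + 1²) = √30 ≈ 5.4772, d(A,C) = √(10² + 5² + 4²) = √141 ≈ 11.8743.
d(A,C) ≈ 11.8743 ≤ 8.544 + 5.4772 = 14.0212. Triangle inequality is satisfied.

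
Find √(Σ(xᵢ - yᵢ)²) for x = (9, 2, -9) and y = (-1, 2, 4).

√(Σ(x_i - y_i)²) = √((9 - (-1))² + (2 - 2)² + (-9 - 4)²)
= √(10² + 0² + (-13)²) = √(100 + 0 + 169) = √269 ≈ 16.4012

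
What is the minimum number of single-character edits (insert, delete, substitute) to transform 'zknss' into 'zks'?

Let D[i][j] be the edit distance between the first i characters of 'zknss' and the first j characters of 'zks', with D[i][0] = i, D[0][j] = j, and D[i][j] = D[i-1][j-1] if the characters match, else 1 + min(D[i-1][j], D[i][j-1], D[i-1][j-1]). Filling the table (rows: prefixes of 'zknss', columns: prefixes of 'zks'):
     ε  z  k  s
  ε  0  1  2  3
  z  1  0  1  2
  k  2  1  0  1
  n  3  2  1  1
  s  4  3  2  1
  s  5  4  3  2
The bottom-right entry gives D[5][3] = 2, so no sequence of fewer than 2 edits works. Backtracking through the table gives one optimal edit sequence (2 edits):
  zknss → zkss (del n @3)
  zkss → zks (del s @3)
Edit distance = 2.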